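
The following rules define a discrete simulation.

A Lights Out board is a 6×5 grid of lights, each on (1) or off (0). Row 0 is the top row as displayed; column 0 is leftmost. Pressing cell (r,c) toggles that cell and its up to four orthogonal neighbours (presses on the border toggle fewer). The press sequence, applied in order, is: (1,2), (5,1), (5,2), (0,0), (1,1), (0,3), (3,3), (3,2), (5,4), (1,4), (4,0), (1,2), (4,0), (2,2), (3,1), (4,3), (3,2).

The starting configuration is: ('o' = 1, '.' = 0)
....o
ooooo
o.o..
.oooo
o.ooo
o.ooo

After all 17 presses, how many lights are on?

17

[0] ....o
ooooo
o.o..
.oooo
o.ooo
o.ooo
[1] ..o.o
o...o
o....
.oooo
o.ooo
o.ooo
[2] ..o.o
o...o
o....
.oooo
ooooo
.o.oo
[3] ..o.o
o...o
o....
.oooo
oo.oo
..o.o
[4] ooo.o
....o
o....
.oooo
oo.oo
..o.o
[5] o.o.o
ooo.o
oo...
.oooo
oo.oo
..o.o
[6] o..o.
ooooo
oo...
.oooo
oo.oo
..o.o
[7] o..o.
ooooo
oo.o.
.o...
oo..o
..o.o
[8] o..o.
ooooo
oooo.
..oo.
ooo.o
..o.o
[9] o..o.
ooooo
oooo.
..oo.
ooo..
..oo.
[10] o..oo
ooo..
ooooo
..oo.
ooo..
..oo.
[11] o..oo
ooo..
ooooo
o.oo.
..o..
o.oo.
[12] o.ooo
o..o.
oo.oo
o.oo.
..o..
o.oo.
[13] o.ooo
o..o.
oo.oo
..oo.
ooo..
..oo.
[14] o.ooo
o.oo.
o.o.o
...o.
ooo..
..oo.
[15] o.ooo
o.oo.
ooo.o
oooo.
o.o..
..oo.
[16] o.ooo
o.oo.
ooo.o
ooo..
o..oo
..o..
[17] o.ooo
o.oo.
oo..o
o..o.
o.ooo
..o..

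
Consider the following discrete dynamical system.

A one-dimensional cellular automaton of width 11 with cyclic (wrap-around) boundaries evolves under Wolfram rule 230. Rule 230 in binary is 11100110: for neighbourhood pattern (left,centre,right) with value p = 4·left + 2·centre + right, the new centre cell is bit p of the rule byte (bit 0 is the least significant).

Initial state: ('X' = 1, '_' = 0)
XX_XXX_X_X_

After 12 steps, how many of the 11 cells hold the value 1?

9

[0] XX_XXX_X_X_
[1] _XX_XXXXXXX
[2] X_XX_XXXXXX
[3] XX_XX_XXXXX
[4] XXX_XX_XXXX
[5] XXXX_XX_XXX
[6] XXXXX_XX_XX
[7] XXXXXX_XX_X
[8] XXXXXXX_XX_
[9] _XXXXXXX_XX
[10] X_XXXXXXX_X
[11] XX_XXXXXXX_
[12] _XX_XXXXXXX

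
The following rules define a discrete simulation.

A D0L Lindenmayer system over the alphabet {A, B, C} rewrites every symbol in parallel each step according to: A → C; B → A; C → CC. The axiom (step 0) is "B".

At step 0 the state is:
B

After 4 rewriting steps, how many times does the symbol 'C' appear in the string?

4

t=0: B
t=1: A
t=2: C
t=3: CC
t=4: CCCC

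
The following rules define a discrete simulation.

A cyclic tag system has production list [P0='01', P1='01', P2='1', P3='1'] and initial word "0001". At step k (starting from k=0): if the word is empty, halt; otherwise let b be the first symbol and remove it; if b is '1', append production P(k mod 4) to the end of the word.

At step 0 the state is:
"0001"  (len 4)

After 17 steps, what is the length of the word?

2

[0] "0001"  (len 4)
[1] "001"  (len 3)
[2] "01"  (len 2)
[3] "1"  (len 1)
[4] "1"  (len 1)
[5] "01"  (len 2)
[6] "1"  (len 1)
[7] "1"  (len 1)
[8] "1"  (len 1)
[9] "01"  (len 2)
[10] "1"  (len 1)
[11] "1"  (len 1)
[12] "1"  (len 1)
[13] "01"  (len 2)
[14] "1"  (len 1)
[15] "1"  (len 1)
[16] "1"  (len 1)
[17] "01"  (len 2)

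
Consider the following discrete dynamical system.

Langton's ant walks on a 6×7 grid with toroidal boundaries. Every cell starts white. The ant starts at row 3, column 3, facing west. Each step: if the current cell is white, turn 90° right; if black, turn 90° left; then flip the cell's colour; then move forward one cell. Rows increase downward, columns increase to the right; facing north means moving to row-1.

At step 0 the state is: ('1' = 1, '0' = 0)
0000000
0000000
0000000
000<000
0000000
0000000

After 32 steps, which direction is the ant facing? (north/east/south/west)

east

k=0  0000000
0000000
0000000
000<000
0000000
0000000
k=1  0000000
0000000
000^000
0001000
0000000
0000000
k=2  0000000
0000000
0001>00
0001000
0000000
0000000
k=3  0000000
0000000
0001100
0001v00
0000000
0000000
k=4  0000000
0000000
0001100
000<100
0000000
0000000
k=5  0000000
0000000
0001100
0000100
000v000
0000000
k=6  0000000
0000000
0001100
0000100
00<1000
0000000
k=7  0000000
0000000
0001100
00^0100
0011000
0000000
k=8  0000000
0000000
0001100
001>100
0011000
0000000
k=9  0000000
0000000
0001100
0011100
001v000
0000000
k=10  0000000
0000000
0001100
0011100
0010>00
0000000
k=11  0000000
0000000
0001100
0011100
0010100
0000v00
k=12  0000000
0000000
0001100
0011100
0010100
000<100
k=13  0000000
0000000
0001100
0011100
001^100
0001100
k=14  0000000
0000000
0001100
0011100
0011>00
0001100
k=15  0000000
0000000
0001100
0011^00
0011000
0001100
k=16  0000000
0000000
0001100
001<000
0011000
0001100
k=17  0000000
0000000
0001100
0010000
001v000
0001100
k=18  0000000
0000000
0001100
0010000
0010>00
0001100
k=19  0000000
0000000
0001100
0010000
0010100
0001v00
k=20  0000000
0000000
0001100
0010000
0010100
00010>0
k=21  00000v0
0000000
0001100
0010000
0010100
0001010
k=22  0000<10
0000000
0001100
0010000
0010100
0001010
k=23  0000110
0000000
0001100
0010000
0010100
0001^10
k=24  0000110
0000000
0001100
0010000
0010100
00011>0
k=25  0000110
0000000
0001100
0010000
00101^0
0001100
k=26  0000110
0000000
0001100
0010000
001011>
0001100
k=27  0000110
0000000
0001100
0010000
0010111
000110v
k=28  0000110
0000000
0001100
0010000
0010111
00011<1
k=29  0000110
0000000
0001100
0010000
00101^1
0001111
k=30  0000110
0000000
0001100
0010000
0010<01
0001111
k=31  0000110
0000000
0001100
0010000
0010001
0001v11
k=32  0000110
0000000
0001100
0010000
0010001
00010>1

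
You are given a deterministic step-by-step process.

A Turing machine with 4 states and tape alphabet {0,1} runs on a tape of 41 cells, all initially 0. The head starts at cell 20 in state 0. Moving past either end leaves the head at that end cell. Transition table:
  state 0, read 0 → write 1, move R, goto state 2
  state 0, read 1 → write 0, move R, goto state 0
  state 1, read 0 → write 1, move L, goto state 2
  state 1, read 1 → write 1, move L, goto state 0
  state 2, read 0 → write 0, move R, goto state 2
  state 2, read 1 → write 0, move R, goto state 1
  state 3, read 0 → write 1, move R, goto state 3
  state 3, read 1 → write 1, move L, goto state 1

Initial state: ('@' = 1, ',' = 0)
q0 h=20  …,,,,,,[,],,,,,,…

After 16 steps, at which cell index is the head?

k=0  q0 h=20  …,,,,,,[,],,,,,,…
k=1  q2 h=21  …,,,,,@[,],,,,,,…
k=2  q2 h=22  …,,,,@,[,],,,,,,…
k=3  q2 h=23  …,,,@,,[,],,,,,,…
k=4  q2 h=24  …,,@,,,[,],,,,,,…
k=5  q2 h=25  …,@,,,,[,],,,,,,…
k=6  q2 h=26  …@,,,,,[,],,,,,,…
k=7  q2 h=27  …,,,,,,[,],,,,,,…
k=8  q2 h=28  …,,,,,,[,],,,,,,…
k=9  q2 h=29  …,,,,,,[,],,,,,,…
k=10  q2 h=30  …,,,,,,[,],,,,,,…
k=11  q2 h=31  …,,,,,,[,],,,,,,…
k=12  q2 h=32  …,,,,,,[,],,,,,,…
k=13  q2 h=33  …,,,,,,[,],,,,,,…
k=14  q2 h=34  …,,,,,,[,],,,,,,|
k=15  q2 h=35  …,,,,,,[,],,,,,|
k=16  q2 h=36  …,,,,,,[,],,,,|

36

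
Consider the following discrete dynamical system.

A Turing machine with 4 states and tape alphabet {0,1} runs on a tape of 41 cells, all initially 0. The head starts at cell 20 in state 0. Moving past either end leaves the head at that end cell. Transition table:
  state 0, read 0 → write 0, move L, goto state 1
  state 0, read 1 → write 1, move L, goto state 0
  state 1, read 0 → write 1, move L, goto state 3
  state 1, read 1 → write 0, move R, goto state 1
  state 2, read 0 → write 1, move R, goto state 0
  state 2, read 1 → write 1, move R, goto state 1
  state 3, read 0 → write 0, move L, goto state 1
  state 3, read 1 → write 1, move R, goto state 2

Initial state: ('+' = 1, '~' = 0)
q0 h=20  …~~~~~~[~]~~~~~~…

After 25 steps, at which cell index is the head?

1

step 0: q0 h=20  …~~~~~~[~]~~~~~~…
step 1: q1 h=19  …~~~~~~[~]~~~~~~…
step 2: q3 h=18  …~~~~~~[~]+~~~~~…
step 3: q1 h=17  …~~~~~~[~]~+~~~~…
step 4: q3 h=16  …~~~~~~[~]+~+~~~…
step 5: q1 h=15  …~~~~~~[~]~+~+~~…
step 6: q3 h=14  …~~~~~~[~]+~+~+~…
step 7: q1 h=13  …~~~~~~[~]~+~+~+…
step 8: q3 h=12  …~~~~~~[~]+~+~+~…
step 9: q1 h=11  …~~~~~~[~]~+~+~+…
step 10: q3 h=10  …~~~~~~[~]+~+~+~…
step 11: q1 h= 9  …~~~~~~[~]~+~+~+…
step 12: q3 h= 8  …~~~~~~[~]+~+~+~…
step 13: q1 h= 7  …~~~~~~[~]~+~+~+…
step 14: q3 h= 6  |~~~~~~[~]+~+~+~…
step 15: q1 h= 5  |~~~~~[~]~+~+~+…
step 16: q3 h= 4  |~~~~[~]+~+~+~…
step 17: q1 h= 3  |~~~[~]~+~+~+…
step 18: q3 h= 2  |~~[~]+~+~+~…
step 19: q1 h= 1  |~[~]~+~+~+…
step 20: q3 h= 0  |[~]+~+~+~…
step 21: q1 h= 0  |[~]+~+~+~…
step 22: q3 h= 0  |[+]+~+~+~…
step 23: q2 h= 1  |+[+]~+~+~+…
step 24: q1 h= 2  |++[~]+~+~+~…
step 25: q3 h= 1  |+[+]++~+~+…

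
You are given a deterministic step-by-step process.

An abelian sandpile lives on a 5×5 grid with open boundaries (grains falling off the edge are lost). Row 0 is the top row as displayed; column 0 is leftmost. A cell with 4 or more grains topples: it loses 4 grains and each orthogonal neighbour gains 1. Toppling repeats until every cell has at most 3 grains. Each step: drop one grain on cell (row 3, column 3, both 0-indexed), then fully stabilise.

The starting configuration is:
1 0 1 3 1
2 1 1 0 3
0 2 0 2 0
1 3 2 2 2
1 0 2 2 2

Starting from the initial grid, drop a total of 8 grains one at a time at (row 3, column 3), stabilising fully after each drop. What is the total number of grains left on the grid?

37

0) 1 0 1 3 1
2 1 1 0 3
0 2 0 2 0
1 3 2 2 2
1 0 2 2 2
1) 1 0 1 3 1
2 1 1 0 3
0 2 0 2 0
1 3 2 3 2
1 0 2 2 2
2) 1 0 1 3 1
2 1 1 0 3
0 2 0 3 0
1 3 3 0 3
1 0 2 3 2
3) 1 0 1 3 1
2 1 1 0 3
0 2 0 3 0
1 3 3 1 3
1 0 2 3 2
4) 1 0 1 3 1
2 1 1 0 3
0 2 0 3 0
1 3 3 2 3
1 0 2 3 2
5) 1 0 1 3 1
2 1 1 0 3
0 2 0 3 0
1 3 3 3 3
1 0 2 3 2
6) 1 0 1 3 1
2 1 1 1 3
0 3 2 1 2
2 0 3 0 2
1 2 0 3 0
7) 1 0 1 3 1
2 1 1 1 3
0 3 2 1 2
2 0 3 1 2
1 2 0 3 0
8) 1 0 1 3 1
2 1 1 1 3
0 3 2 1 2
2 0 3 2 2
1 2 0 3 0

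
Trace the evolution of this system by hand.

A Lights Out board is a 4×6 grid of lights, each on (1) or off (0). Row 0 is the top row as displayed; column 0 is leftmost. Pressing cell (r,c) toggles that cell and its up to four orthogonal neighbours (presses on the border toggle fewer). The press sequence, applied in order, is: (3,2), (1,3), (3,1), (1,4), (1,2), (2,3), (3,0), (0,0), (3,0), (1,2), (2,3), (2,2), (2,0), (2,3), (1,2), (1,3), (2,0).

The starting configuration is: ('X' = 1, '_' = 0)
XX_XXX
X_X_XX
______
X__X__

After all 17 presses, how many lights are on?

8

k=0  XX_XXX
X_X_XX
______
X__X__
k=1  XX_XXX
X_X_XX
__X___
XXX___
k=2  XX__XX
X__X_X
__XX__
XXX___
k=3  XX__XX
X__X_X
_XXX__
______
k=4  XX___X
X___X_
_XXXX_
______
k=5  XXX__X
XXXXX_
_X_XX_
______
k=6  XXX__X
XXX_X_
_XX___
___X__
k=7  XXX__X
XXX_X_
XXX___
XX_X__
k=8  __X__X
_XX_X_
XXX___
XX_X__
k=9  __X__X
_XX_X_
_XX___
___X__
k=10  _____X
___XX_
_X____
___X__
k=11  _____X
____X_
_XXXX_
______
k=12  _____X
__X_X_
____X_
__X___
k=13  _____X
X_X_X_
XX__X_
X_X___
k=14  _____X
X_XXX_
XXXX__
X_XX__
k=15  __X__X
XX__X_
XX_X__
X_XX__
k=16  __XX_X
XXXX__
XX____
X_XX__
k=17  __XX_X
_XXX__
______
__XX__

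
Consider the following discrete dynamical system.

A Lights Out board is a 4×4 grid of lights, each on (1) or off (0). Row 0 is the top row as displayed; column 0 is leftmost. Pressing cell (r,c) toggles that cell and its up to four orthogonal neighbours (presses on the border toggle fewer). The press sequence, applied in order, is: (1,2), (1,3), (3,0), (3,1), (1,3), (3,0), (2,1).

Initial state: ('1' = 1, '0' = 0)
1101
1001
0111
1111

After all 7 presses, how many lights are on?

12

gen 0: 1101
1001
0111
1111
gen 1: 1111
1110
0101
1111
gen 2: 1110
1101
0100
1111
gen 3: 1110
1101
1100
0011
gen 4: 1110
1101
1000
1101
gen 5: 1111
1110
1001
1101
gen 6: 1111
1110
0001
0001
gen 7: 1111
1010
1111
0101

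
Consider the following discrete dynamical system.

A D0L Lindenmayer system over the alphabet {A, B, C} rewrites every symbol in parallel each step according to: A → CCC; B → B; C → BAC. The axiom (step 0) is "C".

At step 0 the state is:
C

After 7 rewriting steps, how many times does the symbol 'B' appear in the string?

169

k=0  C
k=1  BAC
k=2  BCCCBAC
k=3  BBACBACBACBCCCBAC
k=4  BBCCCBACBCCCBACBCCCBACBBACBACBACBCCCBAC
k=5  BBBACBACBACBCCCBACBBACBACBACBCCCBACBBACBACBACBCCCBACBBCCCBACBCCCBACBCCCBACBBACBACBACBCCCBAC
k=6  BBBCCCBACBCCCBACBCCCBACBBACBACBACBCCCBACBBCCCBACBCCCBACBCC…ACBBACBACBACBCCCBACBBCCCBACBCCCBACBCCCBACBBACBACBACBCCCBAC  (len 209)
k=7  BBBBACBACBACBCCCBACBBACBACBACBCCCBACBBACBACBACBCCCBACBBCCC…ACBBACBACBACBCCCBACBBCCCBACBCCCBACBCCCBACBBACBACBACBCCCBAC  (len 483)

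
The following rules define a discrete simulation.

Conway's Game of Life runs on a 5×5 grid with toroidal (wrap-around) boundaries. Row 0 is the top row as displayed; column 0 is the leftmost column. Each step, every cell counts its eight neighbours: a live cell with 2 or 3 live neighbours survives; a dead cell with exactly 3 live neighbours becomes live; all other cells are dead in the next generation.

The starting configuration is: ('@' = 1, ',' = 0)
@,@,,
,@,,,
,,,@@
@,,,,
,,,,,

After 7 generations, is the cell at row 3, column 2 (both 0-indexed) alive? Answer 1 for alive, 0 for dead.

t=0: @,@,,
,@,,,
,,,@@
@,,,,
,,,,,
t=1: ,@,,,
@@@@@
@,,,@
,,,,@
,@,,,
t=2: ,,,@@
,,@@,
,,@,,
,,,,@
@,,,,
t=3: ,,@@@
,,@,@
,,@,,
,,,,,
@,,@,
t=4: @@@,,
,@@,@
,,,@,
,,,,,
,,@@,
t=5: @,,,@
,,,,@
,,@@,
,,@@,
,,@@,
t=6: @,,,@
@,,,@
,,@,@
,@,,@
,@@,,
t=7: ,,,@@
,@,,,
,@,,@
,@,,,
,@@@@

0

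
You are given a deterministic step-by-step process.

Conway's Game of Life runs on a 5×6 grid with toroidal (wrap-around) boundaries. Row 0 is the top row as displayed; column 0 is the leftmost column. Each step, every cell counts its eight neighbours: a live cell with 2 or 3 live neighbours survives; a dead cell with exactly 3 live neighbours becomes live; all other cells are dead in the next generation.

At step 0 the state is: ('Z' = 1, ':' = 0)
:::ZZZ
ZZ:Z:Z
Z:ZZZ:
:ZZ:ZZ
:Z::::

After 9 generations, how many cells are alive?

k=0  :::ZZZ
ZZ:Z:Z
Z:ZZZ:
:ZZ:ZZ
:Z::::
k=1  :Z:Z:Z
:Z::::
::::::
::::ZZ
:Z::::
k=2  :Z::::
Z:Z:::
::::::
::::::
::Z::Z
k=3  ZZZ:::
:Z::::
::::::
::::::
::::::
k=4  ZZZ:::
ZZZ:::
::::::
::::::
:Z::::
k=5  ::::::
Z:Z:::
:Z::::
::::::
ZZZ:::
k=6  Z:Z:::
:Z::::
:Z::::
Z:Z:::
:Z::::
k=7  Z:Z:::
ZZZ:::
ZZZ:::
Z:Z:::
Z:Z:::
k=8  Z:ZZ:Z
:::Z:Z
:::Z:Z
Z:ZZ:Z
Z:ZZ:Z
k=9  ::::::
:::Z:Z
:::Z:Z
::::::
::::::

4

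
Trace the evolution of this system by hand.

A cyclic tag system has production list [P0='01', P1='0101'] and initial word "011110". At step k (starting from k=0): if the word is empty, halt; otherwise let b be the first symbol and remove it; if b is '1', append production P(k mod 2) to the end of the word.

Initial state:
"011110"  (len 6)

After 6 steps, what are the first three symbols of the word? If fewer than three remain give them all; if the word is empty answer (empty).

gen 0: "011110"  (len 6)
gen 1: "11110"  (len 5)
gen 2: "11100101"  (len 8)
gen 3: "110010101"  (len 9)
gen 4: "100101010101"  (len 12)
gen 5: "0010101010101"  (len 13)
gen 6: "010101010101"  (len 12)

010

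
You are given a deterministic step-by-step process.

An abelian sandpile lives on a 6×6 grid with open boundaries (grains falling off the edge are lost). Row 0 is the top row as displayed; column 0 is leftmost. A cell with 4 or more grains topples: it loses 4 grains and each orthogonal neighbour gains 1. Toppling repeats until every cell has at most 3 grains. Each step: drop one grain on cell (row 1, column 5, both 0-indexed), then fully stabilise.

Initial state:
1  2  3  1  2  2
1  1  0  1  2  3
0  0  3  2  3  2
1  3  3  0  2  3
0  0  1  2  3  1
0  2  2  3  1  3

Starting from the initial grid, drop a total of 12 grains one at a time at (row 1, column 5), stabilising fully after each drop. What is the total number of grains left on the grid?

[0] 1  2  3  1  2  2
1  1  0  1  2  3
0  0  3  2  3  2
1  3  3  0  2  3
0  0  1  2  3  1
0  2  2  3  1  3
[1] 1  2  3  1  2  3
1  1  0  1  3  0
0  0  3  2  3  3
1  3  3  0  2  3
0  0  1  2  3  1
0  2  2  3  1  3
[2] 1  2  3  1  2  3
1  1  0  1  3  1
0  0  3  2  3  3
1  3  3  0  2  3
0  0  1  2  3  1
0  2  2  3  1  3
[3] 1  2  3  1  2  3
1  1  0  1  3  2
0  0  3  2  3  3
1  3  3  0  2  3
0  0  1  2  3  1
0  2  2  3  1  3
[4] 1  2  3  1  2  3
1  1  0  1  3  3
0  0  3  2  3  3
1  3  3  0  2  3
0  0  1  2  3  1
0  2  2  3  1  3
[5] 1  2  3  2  0  1
1  1  0  2  2  3
0  0  3  3  2  2
1  3  3  1  1  1
0  0  1  3  0  3
0  2  2  3  2  3
[6] 1  2  3  2  0  2
1  1  0  2  3  0
0  0  3  3  2  3
1  3  3  1  1  1
0  0  1  3  0  3
0  2  2  3  2  3
[7] 1  2  3  2  0  2
1  1  0  2  3  1
0  0  3  3  2  3
1  3  3  1  1  1
0  0  1  3  0  3
0  2  2  3  2  3
[8] 1  2  3  2  0  2
1  1  0  2  3  2
0  0  3  3  2  3
1  3  3  1  1  1
0  0  1  3  0  3
0  2  2  3  2  3
[9] 1  2  3  2  0  2
1  1  0  2  3  3
0  0  3  3  2  3
1  3  3  1  1  1
0  0  1  3  0  3
0  2  2  3  2  3
[10] 1  2  3  3  1  3
1  1  2  0  2  2
0  2  1  2  1  1
2  0  1  3  2  2
0  1  2  3  0  3
0  2  2  3  2  3
[11] 1  2  3  3  1  3
1  1  2  0  2  3
0  2  1  2  1  1
2  0  1  3  2  2
0  1  2  3  0  3
0  2  2  3  2  3
[12] 1  2  3  3  2  0
1  1  2  0  3  1
0  2  1  2  1  2
2  0  1  3  2  2
0  1  2  3  0  3
0  2  2  3  2  3

58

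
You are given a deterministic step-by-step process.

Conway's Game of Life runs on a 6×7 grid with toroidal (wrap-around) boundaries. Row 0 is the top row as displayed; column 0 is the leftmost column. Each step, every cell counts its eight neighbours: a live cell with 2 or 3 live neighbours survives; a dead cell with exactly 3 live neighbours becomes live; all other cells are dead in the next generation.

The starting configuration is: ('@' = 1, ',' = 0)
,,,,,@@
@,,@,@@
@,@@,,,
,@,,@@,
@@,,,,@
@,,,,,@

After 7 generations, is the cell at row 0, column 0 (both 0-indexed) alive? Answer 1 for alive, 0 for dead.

[0] ,,,,,@@
@,,@,@@
@,@@,,,
,@,,@@,
@@,,,,@
@,,,,,@
[1] ,,,,@,,
@@@@,@,
@,@@,,,
,,,@@@,
,@,,,,,
,@,,,,,
[2] @,,@@,,
@,,,,,@
@,,,,@,
,@,@@,,
,,@,@,,
,,,,,,,
[3] @,,,,,@
@@,,@@,
@@,,@@,
,@@@@@,
,,@,@,,
,,,,@,,
[4] @@,,@,@
,,,,@,,
,,,,,,,
@,,,,,@
,@@,,,,
,,,@,@,
[5] @,,@@,@
@,,,,@,
,,,,,,,
@@,,,,,
@@@,,,@
,,,@@@@
[6] @,,@,,,
@,,,@@,
@@,,,,@
,,@,,,@
,,@@@,,
,,,,,,,
[7] ,,,,@,@
,,,,@@,
,@,,,,,
,,@,,@@
,,@@,,,
,,@,@,,

0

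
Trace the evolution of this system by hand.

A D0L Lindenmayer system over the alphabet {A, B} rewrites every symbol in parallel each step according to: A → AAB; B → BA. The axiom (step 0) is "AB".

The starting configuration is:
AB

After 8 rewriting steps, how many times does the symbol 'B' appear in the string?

1597

0) AB
1) AABBA
2) AABAABBABAAAB
3) AABAABBAAABAABBABAAABBAAABAABAABBA
4) AABAABBAAABAABBABAAABAABAABBAAABAABBABAAABBAAABAABAABBABAAABAABAABBAAABAABBAAABAABBABAAAB
5) AABAABBAAABAABBABAAABAABAABBAAABAABBABAAABBAAABAABAABBAAAB…AABAABAABBAAABAABBABAAABAABAABBAAABAABBABAAABBAAABAABAABBA  (len 233)
6) AABAABBAAABAABBABAAABAABAABBAAABAABBABAAABBAAABAABAABBAAAB…BAABBABAAABBAAABAABAABBABAAABAABAABBAAABAABBAAABAABBABAAAB  (len 610)
7) AABAABBAAABAABBABAAABAABAABBAAABAABBABAAABBAAABAABAABBAAAB…AABAABAABBAAABAABBABAAABAABAABBAAABAABBABAAABBAAABAABAABBA  (len 1597)
8) AABAABBAAABAABBABAAABAABAABBAAABAABBABAAABBAAABAABAABBAAAB…BAABBABAAABBAAABAABAABBABAAABAABAABBAAABAABBAAABAABBABAAAB  (len 4181)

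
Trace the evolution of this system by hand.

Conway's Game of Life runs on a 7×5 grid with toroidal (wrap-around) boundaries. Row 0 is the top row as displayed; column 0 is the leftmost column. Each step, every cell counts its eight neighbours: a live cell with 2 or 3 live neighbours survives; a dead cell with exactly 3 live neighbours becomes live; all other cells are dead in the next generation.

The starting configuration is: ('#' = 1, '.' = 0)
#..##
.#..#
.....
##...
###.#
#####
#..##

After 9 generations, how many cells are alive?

4

step 0: #..##
.#..#
.....
##...
###.#
#####
#..##
step 1: .##..
...##
.#...
..#.#
.....
.....
.....
step 2: ..##.
##.#.
#.#.#
.....
.....
.....
.....
step 3: .####
#....
#.###
.....
.....
.....
.....
step 4: #####
.....
##.##
...##
.....
.....
..##.
step 5: ##..#
.....
#.##.
..##.
.....
.....
#....
step 6: ##..#
..##.
.####
.####
.....
.....
##..#
step 7: .....
.....
.....
.#..#
..##.
#....
.#..#
step 8: .....
.....
.....
..##.
#####
#####
#....
step 9: .....
.....
.....
#....
.....
.....
#.##.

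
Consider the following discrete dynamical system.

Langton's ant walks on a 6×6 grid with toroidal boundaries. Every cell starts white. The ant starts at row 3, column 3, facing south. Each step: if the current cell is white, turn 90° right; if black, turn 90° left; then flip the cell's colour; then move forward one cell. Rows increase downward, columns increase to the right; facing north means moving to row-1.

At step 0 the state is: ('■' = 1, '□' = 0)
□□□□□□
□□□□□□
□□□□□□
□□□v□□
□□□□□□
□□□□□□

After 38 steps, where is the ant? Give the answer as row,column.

0,4

0) □□□□□□
□□□□□□
□□□□□□
□□□v□□
□□□□□□
□□□□□□
1) □□□□□□
□□□□□□
□□□□□□
□□<■□□
□□□□□□
□□□□□□
2) □□□□□□
□□□□□□
□□^□□□
□□■■□□
□□□□□□
□□□□□□
3) □□□□□□
□□□□□□
□□■>□□
□□■■□□
□□□□□□
□□□□□□
4) □□□□□□
□□□□□□
□□■■□□
□□■v□□
□□□□□□
□□□□□□
5) □□□□□□
□□□□□□
□□■■□□
□□■□>□
□□□□□□
□□□□□□
6) □□□□□□
□□□□□□
□□■■□□
□□■□■□
□□□□v□
□□□□□□
7) □□□□□□
□□□□□□
□□■■□□
□□■□■□
□□□<■□
□□□□□□
8) □□□□□□
□□□□□□
□□■■□□
□□■^■□
□□□■■□
□□□□□□
9) □□□□□□
□□□□□□
□□■■□□
□□■■>□
□□□■■□
□□□□□□
10) □□□□□□
□□□□□□
□□■■^□
□□■■□□
□□□■■□
□□□□□□
11) □□□□□□
□□□□□□
□□■■■>
□□■■□□
□□□■■□
□□□□□□
12) □□□□□□
□□□□□□
□□■■■■
□□■■□v
□□□■■□
□□□□□□
13) □□□□□□
□□□□□□
□□■■■■
□□■■<■
□□□■■□
□□□□□□
14) □□□□□□
□□□□□□
□□■■^■
□□■■■■
□□□■■□
□□□□□□
15) □□□□□□
□□□□□□
□□■<□■
□□■■■■
□□□■■□
□□□□□□
16) □□□□□□
□□□□□□
□□■□□■
□□■v■■
□□□■■□
□□□□□□
17) □□□□□□
□□□□□□
□□■□□■
□□■□>■
□□□■■□
□□□□□□
18) □□□□□□
□□□□□□
□□■□^■
□□■□□■
□□□■■□
□□□□□□
19) □□□□□□
□□□□□□
□□■□■>
□□■□□■
□□□■■□
□□□□□□
20) □□□□□□
□□□□□^
□□■□■□
□□■□□■
□□□■■□
□□□□□□
21) □□□□□□
>□□□□■
□□■□■□
□□■□□■
□□□■■□
□□□□□□
22) □□□□□□
■□□□□■
v□■□■□
□□■□□■
□□□■■□
□□□□□□
23) □□□□□□
■□□□□■
■□■□■<
□□■□□■
□□□■■□
□□□□□□
24) □□□□□□
■□□□□^
■□■□■■
□□■□□■
□□□■■□
□□□□□□
25) □□□□□□
■□□□<□
■□■□■■
□□■□□■
□□□■■□
□□□□□□
26) □□□□^□
■□□□■□
■□■□■■
□□■□□■
□□□■■□
□□□□□□
27) □□□□■>
■□□□■□
■□■□■■
□□■□□■
□□□■■□
□□□□□□
28) □□□□■■
■□□□■v
■□■□■■
□□■□□■
□□□■■□
□□□□□□
29) □□□□■■
■□□□<■
■□■□■■
□□■□□■
□□□■■□
□□□□□□
30) □□□□■■
■□□□□■
■□■□v■
□□■□□■
□□□■■□
□□□□□□
31) □□□□■■
■□□□□■
■□■□□>
□□■□□■
□□□■■□
□□□□□□
32) □□□□■■
■□□□□^
■□■□□□
□□■□□■
□□□■■□
□□□□□□
33) □□□□■■
■□□□<□
■□■□□□
□□■□□■
□□□■■□
□□□□□□
34) □□□□^■
■□□□■□
■□■□□□
□□■□□■
□□□■■□
□□□□□□
35) □□□<□■
■□□□■□
■□■□□□
□□■□□■
□□□■■□
□□□□□□
36) □□□■□■
■□□□■□
■□■□□□
□□■□□■
□□□■■□
□□□^□□
37) □□□■□■
■□□□■□
■□■□□□
□□■□□■
□□□■■□
□□□■>□
38) □□□■v■
■□□□■□
■□■□□□
□□■□□■
□□□■■□
□□□■■□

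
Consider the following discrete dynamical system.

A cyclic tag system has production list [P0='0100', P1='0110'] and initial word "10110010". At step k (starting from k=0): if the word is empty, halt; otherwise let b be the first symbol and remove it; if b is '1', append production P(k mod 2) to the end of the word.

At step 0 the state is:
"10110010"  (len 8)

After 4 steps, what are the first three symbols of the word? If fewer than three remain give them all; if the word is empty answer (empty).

[0] "10110010"  (len 8)
[1] "01100100100"  (len 11)
[2] "1100100100"  (len 10)
[3] "1001001000100"  (len 13)
[4] "0010010001000110"  (len 16)

001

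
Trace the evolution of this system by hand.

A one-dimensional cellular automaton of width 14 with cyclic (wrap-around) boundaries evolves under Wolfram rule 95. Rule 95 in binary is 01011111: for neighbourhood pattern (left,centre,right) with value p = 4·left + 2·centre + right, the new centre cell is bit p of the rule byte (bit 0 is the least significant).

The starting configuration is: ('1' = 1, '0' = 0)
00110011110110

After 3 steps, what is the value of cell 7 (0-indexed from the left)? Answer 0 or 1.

step 0: 00110011110110
step 1: 11111110010111
step 2: 00000011110100
step 3: 11111110010111

0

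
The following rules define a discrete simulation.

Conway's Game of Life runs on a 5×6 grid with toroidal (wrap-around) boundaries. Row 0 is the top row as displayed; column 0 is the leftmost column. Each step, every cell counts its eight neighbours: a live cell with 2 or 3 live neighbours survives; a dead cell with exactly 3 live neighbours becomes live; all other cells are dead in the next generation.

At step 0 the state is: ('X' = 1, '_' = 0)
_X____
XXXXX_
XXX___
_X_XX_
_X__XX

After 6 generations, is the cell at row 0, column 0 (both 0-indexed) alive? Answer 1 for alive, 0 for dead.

0

t=0: _X____
XXXXX_
XXX___
_X_XX_
_X__XX
t=1: ______
___X_X
______
___XX_
_X_XXX
t=2: X_XX_X
______
___X__
__XX_X
__XX_X
t=3: XXXX_X
__XXX_
__XXX_
______
_____X
t=4: XX___X
X_____
__X_X_
___XX_
_XX_XX
t=5: __X_X_
X_____
____XX
_X____
_XX___
t=6: __XX__
___XX_
X____X
XXX___
_XXX__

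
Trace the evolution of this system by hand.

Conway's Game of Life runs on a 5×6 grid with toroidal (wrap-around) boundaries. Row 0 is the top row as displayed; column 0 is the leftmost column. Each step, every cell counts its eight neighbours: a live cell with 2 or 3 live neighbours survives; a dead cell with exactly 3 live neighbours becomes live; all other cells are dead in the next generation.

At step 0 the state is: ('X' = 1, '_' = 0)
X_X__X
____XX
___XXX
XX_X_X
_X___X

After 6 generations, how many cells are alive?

2

[0] X_X__X
____XX
___XXX
XX_X_X
_X___X
[1] _X____
______
__XX__
_X_X__
______
[2] ______
__X___
__XX__
___X__
__X___
[3] ______
__XX__
__XX__
___X__
______
[4] ______
__XX__
____X_
__XX__
______
[5] ______
___X__
____X_
___X__
______
[6] ______
______
___XX_
______
______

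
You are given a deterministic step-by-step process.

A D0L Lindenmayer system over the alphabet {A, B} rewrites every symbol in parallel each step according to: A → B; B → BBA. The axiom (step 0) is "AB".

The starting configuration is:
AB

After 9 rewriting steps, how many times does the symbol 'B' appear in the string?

3363

0) AB
1) BBBA
2) BBABBABBAB
3) BBABBABBBABBABBBABBABBBA
4) BBABBABBBABBABBBABBABBABBBABBABBBABBABBABBBABBABBBABBABBAB
5) BBABBABBBABBABBBABBABBABBBABBABBBABBABBABBBABBABBBABBABBBA…BBABBABBBABBABBBABBABBABBBABBABBBABBABBABBBABBABBBABBABBBA  (len 140)
6) BBABBABBBABBABBBABBABBABBBABBABBBABBABBABBBABBABBBABBABBBA…BBABBABBBABBABBBABBABBABBBABBABBBABBABBABBBABBABBBABBABBAB  (len 338)
7) BBABBABBBABBABBBABBABBABBBABBABBBABBABBABBBABBABBBABBABBBA…BBABBABBBABBABBBABBABBABBBABBABBBABBABBABBBABBABBBABBABBBA  (len 816)
8) BBABBABBBABBABBBABBABBABBBABBABBBABBABBABBBABBABBBABBABBBA…BBABBABBBABBABBBABBABBABBBABBABBBABBABBABBBABBABBBABBABBAB  (len 1970)
9) BBABBABBBABBABBBABBABBABBBABBABBBABBABBABBBABBABBBABBABBBA…BBABBABBBABBABBBABBABBABBBABBABBBABBABBABBBABBABBBABBABBBA  (len 4756)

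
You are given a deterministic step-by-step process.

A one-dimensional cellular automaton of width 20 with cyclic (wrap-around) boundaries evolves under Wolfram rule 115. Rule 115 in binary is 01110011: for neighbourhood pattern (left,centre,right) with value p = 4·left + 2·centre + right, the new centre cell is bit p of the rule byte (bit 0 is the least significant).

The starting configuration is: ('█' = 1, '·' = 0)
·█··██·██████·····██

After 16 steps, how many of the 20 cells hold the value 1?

t=0: ·█··██·██████·····██
t=1: █·██·██·····██████·█
t=2: ██·██·██████·····██·
t=3: ·██·██·····██████·██
t=4: █·██·██████·····██·█
t=5: ██·██·····██████·██·
t=6: ·██·██████·····██·██
t=7: █·██·····██████·██·█
t=8: ██·██████·····██·██·
t=9: ·██·····██████·██·██
t=10: █·██████·····██·██·█
t=11: ██·····██████·██·██·
t=12: ·██████·····██·██·██
t=13: █·····██████·██·██·█
t=14: ██████·····██·██·██·
t=15: ·····██████·██·██·██
t=16: █████·····██·██·██·█

12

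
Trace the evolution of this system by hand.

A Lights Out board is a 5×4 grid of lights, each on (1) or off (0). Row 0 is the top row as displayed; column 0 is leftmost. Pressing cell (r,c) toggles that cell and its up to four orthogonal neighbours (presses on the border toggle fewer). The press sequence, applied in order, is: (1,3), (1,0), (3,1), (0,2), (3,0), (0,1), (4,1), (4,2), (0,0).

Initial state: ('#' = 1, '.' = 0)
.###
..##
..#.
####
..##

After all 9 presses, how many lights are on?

[0] .###
..##
..#.
####
..##
[1] .##.
....
..##
####
..##
[2] ###.
##..
#.##
####
..##
[3] ###.
##..
####
...#
.###
[4] #..#
###.
####
...#
.###
[5] #..#
###.
.###
##.#
####
[6] .###
#.#.
.###
##.#
####
[7] .###
#.#.
.###
#..#
...#
[8] .###
#.#.
.###
#.##
.##.
[9] #.##
..#.
.###
#.##
.##.

12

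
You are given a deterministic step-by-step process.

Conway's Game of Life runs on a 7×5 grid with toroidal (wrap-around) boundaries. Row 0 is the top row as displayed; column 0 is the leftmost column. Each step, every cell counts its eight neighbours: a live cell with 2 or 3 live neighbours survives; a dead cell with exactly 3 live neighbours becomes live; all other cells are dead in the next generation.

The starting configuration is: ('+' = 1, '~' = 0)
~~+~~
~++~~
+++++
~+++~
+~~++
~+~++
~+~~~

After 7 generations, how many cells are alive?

gen 0: ~~+~~
~++~~
+++++
~+++~
+~~++
~+~++
~+~~~
gen 1: ~~+~~
~~~~+
~~~~+
~~~~~
~~~~~
~+~+~
++~+~
gen 2: +++++
~~~+~
~~~~~
~~~~~
~~~~~
++~~+
++~++
gen 3: ~~~~~
++~+~
~~~~~
~~~~~
+~~~~
~+++~
~~~~~
gen 4: ~~~~~
~~~~~
~~~~~
~~~~~
~++~~
~++~~
~~+~~
gen 5: ~~~~~
~~~~~
~~~~~
~~~~~
~++~~
~~~+~
~++~~
gen 6: ~~~~~
~~~~~
~~~~~
~~~~~
~~+~~
~~~+~
~~+~~
gen 7: ~~~~~
~~~~~
~~~~~
~~~~~
~~~~~
~~++~
~~~~~

2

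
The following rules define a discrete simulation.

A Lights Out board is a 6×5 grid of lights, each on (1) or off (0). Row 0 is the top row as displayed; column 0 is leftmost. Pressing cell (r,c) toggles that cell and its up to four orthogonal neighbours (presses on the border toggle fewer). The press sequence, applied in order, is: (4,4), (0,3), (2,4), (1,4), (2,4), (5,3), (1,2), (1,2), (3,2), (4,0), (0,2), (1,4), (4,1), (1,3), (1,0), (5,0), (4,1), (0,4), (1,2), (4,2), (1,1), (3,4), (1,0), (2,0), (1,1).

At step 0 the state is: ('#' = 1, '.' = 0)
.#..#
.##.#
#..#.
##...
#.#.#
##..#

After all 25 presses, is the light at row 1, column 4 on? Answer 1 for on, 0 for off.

[0] .#..#
.##.#
#..#.
##...
#.#.#
##..#
[1] .#..#
.##.#
#..#.
##..#
#.##.
##...
[2] .###.
.####
#..#.
##..#
#.##.
##...
[3] .###.
.###.
#...#
##...
#.##.
##...
[4] .####
.##.#
#....
##...
#.##.
##...
[5] .####
.##..
#..##
##..#
#.##.
##...
[6] .####
.##..
#..##
##..#
#.#..
#####
[7] .#.##
...#.
#.###
##..#
#.#..
#####
[8] .####
.##..
#..##
##..#
#.#..
#####
[9] .####
.##..
#.###
#.###
#....
#####
[10] .####
.##..
#.###
..###
.#...
.####
[11] ....#
.#...
#.###
..###
.#...
.####
[12] .....
.#.##
#.##.
..###
.#...
.####
[13] .....
.#.##
#.##.
.####
#.#..
..###
[14] ...#.
.##..
#.#..
.####
#.#..
..###
[15] #..#.
#.#..
..#..
.####
#.#..
..###
[16] #..#.
#.#..
..#..
.####
..#..
#####
[17] #..#.
#.#..
..#..
..###
##...
#.###
[18] #...#
#.#.#
..#..
..###
##...
#.###
[19] #.#.#
##.##
.....
..###
##...
#.###
[20] #.#.#
##.##
.....
...##
#.##.
#..##
[21] ###.#
..###
.#...
...##
#.##.
#..##
[22] ###.#
..###
.#..#
.....
#.###
#..##
[23] .##.#
#####
##..#
.....
#.###
#..##
[24] .##.#
.####
....#
#....
#.###
#..##
[25] ..#.#
#..##
.#..#
#....
#.###
#..##

1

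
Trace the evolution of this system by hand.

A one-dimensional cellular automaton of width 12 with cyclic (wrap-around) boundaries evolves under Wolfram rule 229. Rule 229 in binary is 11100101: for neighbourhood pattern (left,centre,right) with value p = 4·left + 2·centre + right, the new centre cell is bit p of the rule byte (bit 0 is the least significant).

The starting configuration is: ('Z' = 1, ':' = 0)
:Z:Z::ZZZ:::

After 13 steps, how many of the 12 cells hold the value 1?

t=0: :Z:Z::ZZZ:::
t=1: :ZZZ:::ZZ:ZZ
t=2: Z:ZZ:Z::ZZ:Z
t=3: ZZ:ZZZ:::ZZ:
t=4: :ZZ:ZZ:Z::ZZ
t=5: Z:ZZ:ZZZ:::Z
t=6: ZZ:ZZ:ZZ:Z::
t=7: :ZZ:ZZ:ZZZ::
t=8: ::ZZ:ZZ:ZZ:Z
t=9: :::ZZ:ZZ:ZZZ
t=10: :Z::ZZ:ZZ:ZZ
t=11: ZZ:::ZZ:ZZ:Z
t=12: ZZ:Z::ZZ:ZZ:
t=13: :ZZZ:::ZZ:ZZ

7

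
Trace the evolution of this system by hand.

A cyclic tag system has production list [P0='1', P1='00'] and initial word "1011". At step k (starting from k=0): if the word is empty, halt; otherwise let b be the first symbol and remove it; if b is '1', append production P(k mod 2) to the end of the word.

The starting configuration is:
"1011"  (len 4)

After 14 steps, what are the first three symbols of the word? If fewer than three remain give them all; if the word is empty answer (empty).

(empty)

[0] "1011"  (len 4)
[1] "0111"  (len 4)
[2] "111"  (len 3)
[3] "111"  (len 3)
[4] "1100"  (len 4)
[5] "1001"  (len 4)
[6] "00100"  (len 5)
[7] "0100"  (len 4)
[8] "100"  (len 3)
[9] "001"  (len 3)
[10] "01"  (len 2)
[11] "1"  (len 1)
[12] "00"  (len 2)
[13] "0"  (len 1)
[14] (halted — word empty)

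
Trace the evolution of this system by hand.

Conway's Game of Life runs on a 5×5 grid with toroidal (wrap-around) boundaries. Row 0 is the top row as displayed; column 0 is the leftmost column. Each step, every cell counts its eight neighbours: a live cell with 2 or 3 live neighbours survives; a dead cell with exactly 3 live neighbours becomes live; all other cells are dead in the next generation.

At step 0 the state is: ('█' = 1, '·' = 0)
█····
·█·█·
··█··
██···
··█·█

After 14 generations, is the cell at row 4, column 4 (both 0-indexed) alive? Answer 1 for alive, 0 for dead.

1

gen 0: █····
·█·█·
··█··
██···
··█·█
gen 1: █████
·██··
█·█··
████·
····█
gen 2: ····█
·····
█···█
█·██·
·····
gen 3: ·····
█···█
██·██
██·█·
···██
gen 4: █··█·
·█·█·
···█·
·█···
█·███
gen 5: █····
···█·
·····
██···
█·██·
gen 6: ·███·
·····
·····
███·█
█·█··
gen 7: ·███·
··█··
██···
█·███
·····
gen 8: ·███·
█··█·
█····
█·███
█····
gen 9: ████·
█··█·
█·█··
█··█·
█····
gen 10: █·██·
█··█·
█·██·
█····
█··█·
gen 11: █·██·
█····
█·██·
█·██·
█·██·
gen 12: █·██·
█····
█·██·
█····
█····
gen 13: █····
█····
█····
█····
█····
gen 14: ██··█
██··█
██··█
██··█
██··█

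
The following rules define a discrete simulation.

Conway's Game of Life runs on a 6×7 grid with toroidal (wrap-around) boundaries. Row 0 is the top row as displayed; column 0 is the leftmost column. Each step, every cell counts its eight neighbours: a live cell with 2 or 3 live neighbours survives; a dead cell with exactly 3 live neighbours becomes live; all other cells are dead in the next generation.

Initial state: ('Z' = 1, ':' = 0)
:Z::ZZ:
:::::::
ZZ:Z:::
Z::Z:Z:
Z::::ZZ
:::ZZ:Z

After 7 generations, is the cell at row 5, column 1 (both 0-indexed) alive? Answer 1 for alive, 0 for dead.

0

step 0: :Z::ZZ:
:::::::
ZZ:Z:::
Z::Z:Z:
Z::::ZZ
:::ZZ:Z
step 1: :::ZZZ:
ZZZ:Z::
ZZZ:Z:Z
::Z::Z:
Z::Z:::
:::Z:::
step 2: :Z:::Z:
:::::::
::::Z:Z
::Z:ZZ:
::ZZZ::
::ZZ:::
step 3: ::Z::::
:::::Z:
:::ZZ::
::Z::::
:Z:::Z:
:Z:::::
step 4: :::::::
:::ZZ::
:::ZZ::
::ZZZ::
:ZZ::::
:ZZ::::
step 5: ::ZZ:::
:::ZZ::
:::::Z:
:Z::Z::
:::::::
:ZZ::::
step 6: :Z::Z::
::ZZZ::
:::Z:Z:
:::::::
:ZZ::::
:ZZZ:::
step 7: :Z::Z::
::Z::Z:
::ZZ:::
::Z::::
:Z:Z:::
Z::Z:::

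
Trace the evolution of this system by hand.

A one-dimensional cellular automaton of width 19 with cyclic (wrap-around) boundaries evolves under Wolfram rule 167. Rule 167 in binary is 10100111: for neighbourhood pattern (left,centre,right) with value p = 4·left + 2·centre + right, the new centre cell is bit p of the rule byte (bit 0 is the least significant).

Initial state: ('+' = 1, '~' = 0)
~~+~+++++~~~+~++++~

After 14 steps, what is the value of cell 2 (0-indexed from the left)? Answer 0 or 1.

1

step 0: ~~+~+++++~~~+~++++~
step 1: ++++~+++~~++++~++~~
step 2: ~++~+~+~~+~++~+~~~+
step 3: +~~++++~+++~~++~+++
step 4: ~~+~++~+~+~~+~~+~++
step 5: ~+++~~++++~++~+++~~
step 6: +~+~~+~++~+~~+~+~~+
step 7: ~++~+++~~++~++++~+~
step 8: +~~+~+~~+~~+~++~++~
step 9: +~++++~++~+++~~+~~+
step 10: ~+~++~+~~+~+~~++~+~
step 11: +++~~++~++++~+~~++~
step 12: ~+~~+~~+~++~++~+~~+
step 13: ++~++~+++~~+~~++~++
step 14: +~+~~+~+~~++~+~~+~+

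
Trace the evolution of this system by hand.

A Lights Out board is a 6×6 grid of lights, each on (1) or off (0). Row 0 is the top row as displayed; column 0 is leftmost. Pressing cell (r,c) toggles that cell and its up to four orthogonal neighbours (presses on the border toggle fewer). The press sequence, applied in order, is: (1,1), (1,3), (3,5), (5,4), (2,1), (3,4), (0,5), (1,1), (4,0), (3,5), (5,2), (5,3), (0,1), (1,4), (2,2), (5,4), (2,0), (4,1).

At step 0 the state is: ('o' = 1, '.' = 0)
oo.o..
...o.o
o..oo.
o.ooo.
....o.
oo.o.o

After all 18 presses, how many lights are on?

16

[0] oo.o..
...o.o
o..oo.
o.ooo.
....o.
oo.o.o
[1] o..o..
oooo.o
oo.oo.
o.ooo.
....o.
oo.o.o
[2] o.....
oo..oo
oo..o.
o.ooo.
....o.
oo.o.o
[3] o.....
oo..oo
oo..oo
o.oo.o
....oo
oo.o.o
[4] o.....
oo..oo
oo..oo
o.oo.o
.....o
oo..o.
[5] o.....
o...oo
..o.oo
oooo.o
.....o
oo..o.
[6] o.....
o...oo
..o..o
ooo.o.
....oo
oo..o.
[7] o...oo
o...o.
..o..o
ooo.o.
....oo
oo..o.
[8] oo..oo
.oo.o.
.oo..o
ooo.o.
....oo
oo..o.
[9] oo..oo
.oo.o.
.oo..o
.oo.o.
oo..oo
.o..o.
[10] oo..oo
.oo.o.
.oo...
.oo..o
oo..o.
.o..o.
[11] oo..oo
.oo.o.
.oo...
.oo..o
ooo.o.
..ooo.
[12] oo..oo
.oo.o.
.oo...
.oo..o
ooooo.
......
[13] ..o.oo
..o.o.
.oo...
.oo..o
ooooo.
......
[14] ..o..o
..oo.o
.oo.o.
.oo..o
ooooo.
......
[15] ..o..o
...o.o
...oo.
.o...o
ooooo.
......
[16] ..o..o
...o.o
...oo.
.o...o
oooo..
...ooo
[17] ..o..o
o..o.o
oo.oo.
oo...o
oooo..
...ooo
[18] ..o..o
o..o.o
oo.oo.
o....o
...o..
.o.ooo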